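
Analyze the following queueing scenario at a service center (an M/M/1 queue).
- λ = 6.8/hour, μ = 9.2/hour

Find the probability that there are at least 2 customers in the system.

ρ = λ/μ = 6.8/9.2 = 0.7391
P(N ≥ n) = ρⁿ
P(N ≥ 2) = 0.7391^2
P(N ≥ 2) = 0.5463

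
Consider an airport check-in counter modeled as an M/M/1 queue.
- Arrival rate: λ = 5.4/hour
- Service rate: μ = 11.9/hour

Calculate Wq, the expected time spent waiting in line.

First, compute utilization: ρ = λ/μ = 5.4/11.9 = 0.4538
For M/M/1: Wq = λ/(μ(μ-λ))
Wq = 5.4/(11.9 × (11.9-5.4))
Wq = 5.4/(11.9 × 6.50)
Wq = 0.06981 hours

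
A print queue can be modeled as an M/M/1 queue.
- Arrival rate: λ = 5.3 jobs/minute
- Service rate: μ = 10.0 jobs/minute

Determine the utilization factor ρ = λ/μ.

Server utilization: ρ = λ/μ
ρ = 5.3/10.0 = 0.5300
The server is busy 53.00% of the time.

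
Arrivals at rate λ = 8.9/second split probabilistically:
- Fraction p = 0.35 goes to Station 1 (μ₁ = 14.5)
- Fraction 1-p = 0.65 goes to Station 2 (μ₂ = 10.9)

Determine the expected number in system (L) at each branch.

Effective rates: λ₁ = 8.9×0.35 = 3.115, λ₂ = 8.9×0.65 = 5.785
Station 1: ρ₁ = 3.115/14.5 = 0.2148, L₁ = ρ₁/(1-ρ₁) = 0.2148/(1-0.2148) = 0.2736
Station 2: ρ₂ = 5.785/10.9 = 0.53073, L₂ = ρ₂/(1-ρ₂) = 0.53073/(1-0.53073) = 1.1310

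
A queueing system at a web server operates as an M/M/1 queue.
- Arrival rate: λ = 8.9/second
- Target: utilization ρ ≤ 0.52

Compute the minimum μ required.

ρ = λ/μ, so μ = λ/ρ
μ ≥ 8.9/0.52 = 17.1154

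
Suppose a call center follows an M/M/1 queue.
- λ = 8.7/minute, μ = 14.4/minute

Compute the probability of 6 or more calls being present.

ρ = λ/μ = 8.7/14.4 = 0.604167
P(N ≥ n) = ρⁿ
P(N ≥ 6) = 0.604167^6
P(N ≥ 6) = 0.04863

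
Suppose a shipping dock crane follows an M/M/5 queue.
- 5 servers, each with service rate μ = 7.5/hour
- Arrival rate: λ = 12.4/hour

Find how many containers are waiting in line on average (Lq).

Traffic intensity: ρ = λ/(cμ) = 12.4/(5×7.5) = 0.3307
Since ρ = 0.3307 < 1, system is stable.
Offered load a = λ/μ = cρ = 12.4/7.5 = 1.6533
P₀ = [ Σₙ₌₀^4 aⁿ/n! + a^5/(5!(1-ρ)) ]⁻¹
Σ = a^0/0! + a^1/1! + a^2/2! + a^3/3! + a^4/4! = 1.0000 + 1.6533 + 1.3668 + 0.75323 + 0.31134 = 5.0847
a^5/(5!(1-ρ)) = 12.3538/(120 × 0.6693) = 0.1538
P₀ = 1/(5.0847 + 0.1538) = 0.1909
Lq = P₀·a^5·ρ / (5!(1-ρ)²) = 0.1909 × 12.3538 × 0.3307 / (120 × 0.4480) = 0.01451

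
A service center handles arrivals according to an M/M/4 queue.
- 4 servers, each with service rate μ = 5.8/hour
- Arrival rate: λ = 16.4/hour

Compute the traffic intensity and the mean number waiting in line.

Traffic intensity: ρ = λ/(cμ) = 16.4/(4×5.8) = 0.7069
Since ρ = 0.7069 < 1, system is stable.
Offered load a = λ/μ = cρ = 16.4/5.8 = 2.8276
P₀ = [ Σₙ₌₀^3 aⁿ/n! + a^4/(4!(1-ρ)) ]⁻¹
Σ = a^0/0! + a^1/1! + a^2/2! + a^3/3! = 1.0000 + 2.8276 + 3.9976 + 3.7679 = 11.5931
a^4/(4!(1-ρ)) = 63.9239/(24 × 0.293103) = 9.0872
P₀ = 1/(11.5931 + 9.0872) = 0.04836
Lq = P₀·a^4·ρ / (4!(1-ρ)²) = 0.048355 × 63.9239 × 0.70690 / (24 × 0.085910) = 1.0598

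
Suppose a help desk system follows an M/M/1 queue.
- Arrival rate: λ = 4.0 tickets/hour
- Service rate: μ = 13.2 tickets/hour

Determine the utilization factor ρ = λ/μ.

Server utilization: ρ = λ/μ
ρ = 4.0/13.2 = 0.3030
The server is busy 30.30% of the time.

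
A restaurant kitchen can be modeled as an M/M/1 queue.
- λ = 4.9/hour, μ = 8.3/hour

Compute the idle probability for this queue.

ρ = λ/μ = 4.9/8.3 = 0.5904
P(0) = 1 - ρ = 1 - 0.5904 = 0.4096
The server is idle 40.96% of the time.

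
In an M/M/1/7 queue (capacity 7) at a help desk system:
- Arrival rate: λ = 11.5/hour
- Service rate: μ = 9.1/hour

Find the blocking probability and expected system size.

ρ = λ/μ = 11.5/9.1 = 1.263736
P₀ = (1-ρ)/(1-ρ^(K+1)) = (1-1.263736)/(1-1.263736^8) = -0.26374/-5.5051 = 0.04791
P_K = P₀×ρ^K = 0.04791 × 1.263736^7 = 0.04791 × 5.1475 = 0.2466
Blocking probability P_7 = 0.2466 (24.66%)
L = ρ[1 - (K+1)ρ^K + Kρ^(K+1)] / [(1-ρ)(1-ρ^(K+1))]
L = 1.263736 × (1 - 8×5.14748 + 7×6.50505) / ((1 - 1.263736) × (1 - 6.50505)) = 4.6615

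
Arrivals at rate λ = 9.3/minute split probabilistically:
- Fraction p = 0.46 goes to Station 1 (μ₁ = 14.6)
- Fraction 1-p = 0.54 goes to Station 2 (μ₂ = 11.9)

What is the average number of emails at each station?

Effective rates: λ₁ = 9.3×0.46 = 4.278, λ₂ = 9.3×0.54 = 5.022
Station 1: ρ₁ = 4.278/14.6 = 0.293014, L₁ = ρ₁/(1-ρ₁) = 0.293014/(1-0.293014) = 0.4145
Station 2: ρ₂ = 5.022/11.9 = 0.42202, L₂ = ρ₂/(1-ρ₂) = 0.42202/(1-0.42202) = 0.7302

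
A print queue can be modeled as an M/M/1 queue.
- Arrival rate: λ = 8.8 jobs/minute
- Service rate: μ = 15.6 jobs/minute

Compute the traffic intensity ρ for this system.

Server utilization: ρ = λ/μ
ρ = 8.8/15.6 = 0.5641
The server is busy 56.41% of the time.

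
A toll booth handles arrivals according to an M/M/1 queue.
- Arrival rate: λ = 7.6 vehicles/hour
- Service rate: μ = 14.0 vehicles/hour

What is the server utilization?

Server utilization: ρ = λ/μ
ρ = 7.6/14.0 = 0.5429
The server is busy 54.29% of the time.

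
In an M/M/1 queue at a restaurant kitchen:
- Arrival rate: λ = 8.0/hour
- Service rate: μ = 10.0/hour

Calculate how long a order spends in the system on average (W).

First, compute utilization: ρ = λ/μ = 8.0/10.0 = 0.8000
For M/M/1: W = 1/(μ-λ)
W = 1/(10.0-8.0) = 1/2.00
W = 0.5000 hours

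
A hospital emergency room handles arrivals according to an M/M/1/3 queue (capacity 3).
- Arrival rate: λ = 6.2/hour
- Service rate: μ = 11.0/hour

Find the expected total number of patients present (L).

ρ = λ/μ = 6.2/11.0 = 0.56364
P₀ = (1-ρ)/(1-ρ^(K+1)) = (1-0.56364)/(1-0.56364^4) = 0.43636/0.89907 = 0.4853
P_K = P₀×ρ^K = 0.485344 × 0.56364^3 = 0.485344 × 0.179063 = 0.08691
L = ρ[1 - (K+1)ρ^K + Kρ^(K+1)] / [(1-ρ)(1-ρ^(K+1))]
L = 0.56364 × (1 - 4×0.17906 + 3×0.10093) / ((1 - 0.56364) × (1 - 0.10093)) = 0.8427 patients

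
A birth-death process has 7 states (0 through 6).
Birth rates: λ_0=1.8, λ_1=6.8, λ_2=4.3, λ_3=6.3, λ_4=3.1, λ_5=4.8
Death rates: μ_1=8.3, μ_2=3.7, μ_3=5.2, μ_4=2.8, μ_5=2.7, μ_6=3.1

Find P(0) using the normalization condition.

Ratios P(n)/P(0) = (λ₀···λₙ₋₁)/(μ₁···μₙ):
P(1)/P(0) = (1.8)/(8.3) = 0.21687
P(2)/P(0) = (1.8×6.8)/(8.3×3.7) = 0.39857
P(3)/P(0) = (1.8×6.8×4.3)/(8.3×3.7×5.2) = 0.32958
P(4)/P(0) = (1.8×6.8×4.3×6.3)/(8.3×3.7×5.2×2.8) = 0.74157
P(5)/P(0) = (1.8×6.8×4.3×6.3×3.1)/(8.3×3.7×5.2×2.8×2.7) = 0.85143
P(6)/P(0) = (1.8×6.8×4.3×6.3×3.1×4.8)/(8.3×3.7×5.2×2.8×2.7×3.1) = 1.3183

Normalization: ∑ P(n) = 1
P(0) × (1.0000 + 0.21687 + 0.39857 + 0.32958 + 0.74157 + 0.85143 + 1.3183) = 1
P(0) × 4.8563 = 1
P(0) = 1/4.8563 = 0.2059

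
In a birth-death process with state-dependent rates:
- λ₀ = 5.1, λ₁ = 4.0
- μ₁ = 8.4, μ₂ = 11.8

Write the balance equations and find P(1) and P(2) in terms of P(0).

Balance equations:
State 0: λ₀P₀ = μ₁P₁ → P₁ = (λ₀/μ₁)P₀ = (5.1/8.4)P₀ = 0.6071P₀
State 1: P₂ = (λ₀λ₁)/(μ₁μ₂)P₀ = (5.1×4.0)/(8.4×11.8)P₀ = 0.2058P₀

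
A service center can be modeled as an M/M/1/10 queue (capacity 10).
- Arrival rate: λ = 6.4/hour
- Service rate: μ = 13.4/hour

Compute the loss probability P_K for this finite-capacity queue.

ρ = λ/μ = 6.4/13.4 = 0.477612
P₀ = (1-ρ)/(1-ρ^(K+1)) = (1-0.477612)/(1-0.477612^11) = 0.52239/0.99970 = 0.5225
P_K = P₀×ρ^K = 0.52254 × 0.477612^10 = 0.52254 × 0.00061766 = 0.0003228
Blocking probability = 0.03228%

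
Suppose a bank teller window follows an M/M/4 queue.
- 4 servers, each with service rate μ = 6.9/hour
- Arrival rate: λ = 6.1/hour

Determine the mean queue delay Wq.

Traffic intensity: ρ = λ/(cμ) = 6.1/(4×6.9) = 0.2210
Since ρ = 0.2210 < 1, system is stable.
Offered load a = λ/μ = cρ = 6.1/6.9 = 0.8841
P₀ = [ Σₙ₌₀^3 aⁿ/n! + a^4/(4!(1-ρ)) ]⁻¹
Σ = a^0/0! + a^1/1! + a^2/2! + a^3/3! = 1.0000 + 0.88406 + 0.39078 + 0.11516 = 2.3900
a^4/(4!(1-ρ)) = 0.6108/(24 × 0.7790) = 0.03267
P₀ = 1/(2.3900 + 0.03267) = 0.4128
Lq = P₀·a^4·ρ / (4!(1-ρ)²) = 0.4128 × 0.6108 × 0.2210 / (24 × 0.6068) = 0.003826
Wq = Lq/λ = 0.0038263/6.1 = 0.0006273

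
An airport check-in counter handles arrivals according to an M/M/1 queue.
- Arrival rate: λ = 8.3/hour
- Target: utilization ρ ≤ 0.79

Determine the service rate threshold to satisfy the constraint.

ρ = λ/μ, so μ = λ/ρ
μ ≥ 8.3/0.79 = 10.5063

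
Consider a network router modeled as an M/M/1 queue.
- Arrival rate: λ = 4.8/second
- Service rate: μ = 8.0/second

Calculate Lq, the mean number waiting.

ρ = λ/μ = 4.8/8.0 = 0.6000
For M/M/1: Lq = λ²/(μ(μ-λ))
Lq = 23.04/(8.0 × 3.20)
Lq = 0.9000 packets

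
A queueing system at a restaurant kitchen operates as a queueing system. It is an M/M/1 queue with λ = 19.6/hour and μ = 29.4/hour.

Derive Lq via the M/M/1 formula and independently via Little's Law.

Method 1 (direct): Lq = λ²/(μ(μ-λ)) = 384.16/(29.4 × 9.80) = 1.3333

Method 2 (Little's Law):
W = 1/(μ-λ) = 1/9.80 = 0.102041
Wq = W - 1/μ = 0.102041 - 0.0340136 = 0.068027
Lq = λWq = 19.6 × 0.068027 = 1.3333 ✔ (matches Method 1)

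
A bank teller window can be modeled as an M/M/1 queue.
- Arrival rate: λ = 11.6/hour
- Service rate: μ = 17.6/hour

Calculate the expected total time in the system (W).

First, compute utilization: ρ = λ/μ = 11.6/17.6 = 0.6591
For M/M/1: W = 1/(μ-λ)
W = 1/(17.6-11.6) = 1/6.00
W = 0.1667 hours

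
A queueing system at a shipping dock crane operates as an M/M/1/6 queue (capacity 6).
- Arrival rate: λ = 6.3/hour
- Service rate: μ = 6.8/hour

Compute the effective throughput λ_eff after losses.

ρ = λ/μ = 6.3/6.8 = 0.92647
P₀ = (1-ρ)/(1-ρ^(K+1)) = (1-0.92647)/(1-0.92647^7) = 0.07353/0.4141 = 0.1776
P_K = P₀×ρ^K = 0.1776 × 0.92647^6 = 0.1776 × 0.6324 = 0.1123
λ_eff = λ(1-P_K) = 6.3 × (1 - 0.11229) = 6.3 × 0.88771 = 5.5926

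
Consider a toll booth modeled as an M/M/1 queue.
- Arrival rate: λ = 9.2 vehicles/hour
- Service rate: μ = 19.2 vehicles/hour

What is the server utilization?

Server utilization: ρ = λ/μ
ρ = 9.2/19.2 = 0.4792
The server is busy 47.92% of the time.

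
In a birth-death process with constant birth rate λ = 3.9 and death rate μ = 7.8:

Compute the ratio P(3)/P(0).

For constant rates: P(n)/P(0) = (λ/μ)^n
P(3)/P(0) = (3.9/7.8)^3 = 0.5000^3 = 0.1250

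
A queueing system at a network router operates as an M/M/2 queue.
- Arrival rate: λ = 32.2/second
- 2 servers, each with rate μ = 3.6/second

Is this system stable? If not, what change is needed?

Stability requires ρ = λ/(cμ) < 1
ρ = 32.2/(2 × 3.6) = 32.2/7.20 = 4.4722
Since 4.4722 ≥ 1, the system is UNSTABLE.
Need c > λ/μ = 32.2/3.6 = 8.94.
Minimum servers needed: c = 9.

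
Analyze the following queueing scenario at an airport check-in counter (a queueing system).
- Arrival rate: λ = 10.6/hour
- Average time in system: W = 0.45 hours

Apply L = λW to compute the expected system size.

Little's Law: L = λW
L = 10.6 × 0.45 = 4.7700 passengers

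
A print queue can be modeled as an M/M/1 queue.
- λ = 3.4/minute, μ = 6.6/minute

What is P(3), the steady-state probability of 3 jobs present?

ρ = λ/μ = 3.4/6.6 = 0.51515
P(n) = (1-ρ)ρⁿ
P(3) = (1-0.51515) × 0.51515^3
P(3) = 0.48485 × 0.13671
P(3) = 0.06628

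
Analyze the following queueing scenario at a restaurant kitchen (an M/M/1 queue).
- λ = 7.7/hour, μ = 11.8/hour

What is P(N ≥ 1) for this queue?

ρ = λ/μ = 7.7/11.8 = 0.6525
P(N ≥ n) = ρⁿ
P(N ≥ 1) = 0.6525^1
P(N ≥ 1) = 0.6525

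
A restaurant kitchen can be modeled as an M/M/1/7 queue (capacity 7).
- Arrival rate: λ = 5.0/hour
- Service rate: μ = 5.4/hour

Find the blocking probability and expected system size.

ρ = λ/μ = 5.0/5.4 = 0.925926
P₀ = (1-ρ)/(1-ρ^(K+1)) = (1-0.925926)/(1-0.925926^8) = 0.07407/0.4597 = 0.1611
P_K = P₀×ρ^K = 0.16112 × 0.925926^7 = 0.16112 × 0.58349 = 0.09401
Blocking probability P_7 = 0.09401 (9.40%)
L = ρ[1 - (K+1)ρ^K + Kρ^(K+1)] / [(1-ρ)(1-ρ^(K+1))]
L = 0.925926 × (1 - 8×0.5834907 + 7×0.5402692) / ((1 - 0.925926) × (1 - 0.5402692)) = 3.0985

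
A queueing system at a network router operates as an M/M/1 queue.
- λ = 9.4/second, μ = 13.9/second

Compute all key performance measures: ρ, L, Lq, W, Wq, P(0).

Step 1: ρ = λ/μ = 9.4/13.9 = 0.6763
Step 2: L = λ/(μ-λ) = 9.4/4.50 = 2.0889
Step 3: Lq = λ²/(μ(μ-λ)) = 88.36/(13.9×4.50) = 1.4126
Step 4: W = 1/(μ-λ) = 1/4.50 = 0.22222
Step 5: Wq = λ/(μ(μ-λ)) = 9.4/(13.9×4.50) = 0.1503
Step 6: P(0) = 1-ρ = 0.3237
Verify: L = λW = 9.4×0.22222 = 2.0889 ✔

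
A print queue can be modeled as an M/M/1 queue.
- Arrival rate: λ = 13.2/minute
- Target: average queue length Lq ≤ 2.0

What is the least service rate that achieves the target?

For M/M/1: Lq = λ²/(μ(μ-λ))
Need Lq ≤ 2.0, i.e. μ(μ-λ) ≥ λ²/2.0
μ² - 13.2μ - 174.24/2.0 ≥ 0  →  μ² - 13.2μ - 87.1200 ≥ 0
Quadratic formula (positive root): μ = [λ + √(λ² + 4×87.1200)]/2
Discriminant: 174.24 + 4×87.1200 = 522.7200, √522.7200 = 22.8631
μ ≥ (13.2 + 22.8631)/2 = 18.0315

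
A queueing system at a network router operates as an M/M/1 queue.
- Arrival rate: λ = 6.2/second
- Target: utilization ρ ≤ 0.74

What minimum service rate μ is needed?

ρ = λ/μ, so μ = λ/ρ
μ ≥ 6.2/0.74 = 8.3784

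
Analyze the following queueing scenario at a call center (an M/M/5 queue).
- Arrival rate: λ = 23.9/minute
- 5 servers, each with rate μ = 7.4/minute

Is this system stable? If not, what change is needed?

Stability requires ρ = λ/(cμ) < 1
ρ = 23.9/(5 × 7.4) = 23.9/37.00 = 0.6459
Since 0.6459 < 1, the system is STABLE.
The servers are busy 64.59% of the time.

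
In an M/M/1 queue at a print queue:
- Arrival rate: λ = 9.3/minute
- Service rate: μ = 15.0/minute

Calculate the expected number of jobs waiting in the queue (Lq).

ρ = λ/μ = 9.3/15.0 = 0.6200
For M/M/1: Lq = λ²/(μ(μ-λ))
Lq = 86.49/(15.0 × 5.70)
Lq = 1.0116 jobs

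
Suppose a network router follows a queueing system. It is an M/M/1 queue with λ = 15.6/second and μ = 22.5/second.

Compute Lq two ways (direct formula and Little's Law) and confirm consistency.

Method 1 (direct): Lq = λ²/(μ(μ-λ)) = 243.36/(22.5 × 6.90) = 1.5675

Method 2 (Little's Law):
W = 1/(μ-λ) = 1/6.90 = 0.144928
Wq = W - 1/μ = 0.144928 - 0.0444444 = 0.10048
Lq = λWq = 15.6 × 0.10048 = 1.5675 ✔ (matches Method 1)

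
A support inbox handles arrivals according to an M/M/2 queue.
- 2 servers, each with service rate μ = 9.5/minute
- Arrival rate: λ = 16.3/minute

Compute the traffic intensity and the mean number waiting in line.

Traffic intensity: ρ = λ/(cμ) = 16.3/(2×9.5) = 0.8579
Since ρ = 0.8579 < 1, system is stable.
Offered load a = λ/μ = cρ = 16.3/9.5 = 1.7158
P₀ = [ Σₙ₌₀^1 aⁿ/n! + a^2/(2!(1-ρ)) ]⁻¹
Σ = a^0/0! + a^1/1! = 1.0000 + 1.7158 = 2.7158
a^2/(2!(1-ρ)) = 2.94393/(2 × 0.142105) = 10.3583
P₀ = 1/(2.7158 + 10.3583) = 0.07649
Lq = P₀·a^2·ρ / (2!(1-ρ)²) = 0.0764873 × 2.94393 × 0.857895 / (2 × 0.0201939) = 4.7830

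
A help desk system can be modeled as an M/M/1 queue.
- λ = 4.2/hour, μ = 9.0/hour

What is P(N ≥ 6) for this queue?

ρ = λ/μ = 4.2/9.0 = 0.4667
P(N ≥ n) = ρⁿ
P(N ≥ 6) = 0.4667^6
P(N ≥ 6) = 0.01033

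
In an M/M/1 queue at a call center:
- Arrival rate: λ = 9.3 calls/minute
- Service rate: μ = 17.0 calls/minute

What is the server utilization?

Server utilization: ρ = λ/μ
ρ = 9.3/17.0 = 0.5471
The server is busy 54.71% of the time.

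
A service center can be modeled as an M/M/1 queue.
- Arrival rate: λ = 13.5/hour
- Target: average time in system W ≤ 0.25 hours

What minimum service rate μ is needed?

For M/M/1: W = 1/(μ-λ)
Need W ≤ 0.25, so 1/(μ-λ) ≤ 0.25
μ - λ ≥ 1/0.25 = 4.0000
μ ≥ 13.5 + 4.0000 = 17.5000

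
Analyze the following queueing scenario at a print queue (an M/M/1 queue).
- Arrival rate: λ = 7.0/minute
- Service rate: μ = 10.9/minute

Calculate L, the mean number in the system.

ρ = λ/μ = 7.0/10.9 = 0.6422
For M/M/1: L = λ/(μ-λ)
L = 7.0/(10.9-7.0) = 7.0/3.90
L = 1.7949 jobs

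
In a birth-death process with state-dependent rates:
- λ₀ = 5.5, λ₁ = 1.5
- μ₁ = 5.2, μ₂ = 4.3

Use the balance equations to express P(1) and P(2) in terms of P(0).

Balance equations:
State 0: λ₀P₀ = μ₁P₁ → P₁ = (λ₀/μ₁)P₀ = (5.5/5.2)P₀ = 1.0577P₀
State 1: P₂ = (λ₀λ₁)/(μ₁μ₂)P₀ = (5.5×1.5)/(5.2×4.3)P₀ = 0.3690P₀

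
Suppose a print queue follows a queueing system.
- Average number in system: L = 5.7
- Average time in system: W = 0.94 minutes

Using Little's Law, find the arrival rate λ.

Little's Law: L = λW, so λ = L/W
λ = 5.7/0.94 = 6.0638 jobs/minute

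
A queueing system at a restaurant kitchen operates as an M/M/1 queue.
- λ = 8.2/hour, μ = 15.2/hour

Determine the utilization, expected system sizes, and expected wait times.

Step 1: ρ = λ/μ = 8.2/15.2 = 0.5395
Step 2: L = λ/(μ-λ) = 8.2/7.00 = 1.1714
Step 3: Lq = λ²/(μ(μ-λ)) = 67.24/(15.2×7.00) = 0.6320
Step 4: W = 1/(μ-λ) = 1/7.00 = 0.142857
Step 5: Wq = λ/(μ(μ-λ)) = 8.2/(15.2×7.00) = 0.07707
Step 6: P(0) = 1-ρ = 0.4605
Verify: L = λW = 8.2×0.142857 = 1.1714 ✔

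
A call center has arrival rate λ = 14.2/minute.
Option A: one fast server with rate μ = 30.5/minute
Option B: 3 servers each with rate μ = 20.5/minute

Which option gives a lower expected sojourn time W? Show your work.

Option A: single server μ = 30.5 (M/M/1)
  ρ_A = 14.2/30.5 = 0.4656
  W_A = 1/(μ-λ) = 1/(30.5-14.2) = 1/16.30 = 0.06135

Option B: 3 servers μ = 20.5 (M/M/3)
  ρ_B = λ/(cμ) = 14.2/(3×20.5) = 0.2309
  Offered load a = λ/μ = cρ = 14.2/20.5 = 0.6927
  P₀ = [ Σₙ₌₀^2 aⁿ/n! + a^3/(3!(1-ρ)) ]⁻¹
  Σ = a^0/0! + a^1/1! + a^2/2! = 1.0000 + 0.6927 + 0.2399 = 1.9326
  a^3/(3!(1-ρ)) = 0.33236/(6 × 0.76911) = 0.07202
  P₀ = 1/(1.932588 + 0.07202217) = 0.4989
  Lq = P₀·a^3·ρ / (3!(1-ρ)²) = 0.4989 × 0.3324 × 0.2309 / (6 × 0.5915) = 0.01079
  Wq_B = Lq/λ = 0.010786/14.2 = 0.0007596
  W_B = Wq_B + 1/μ = 0.0007596 + 0.04878 = 0.04954

Since W_B = 0.04954 < W_A = 0.06135, Option B (multiple servers) has the shorter time in system.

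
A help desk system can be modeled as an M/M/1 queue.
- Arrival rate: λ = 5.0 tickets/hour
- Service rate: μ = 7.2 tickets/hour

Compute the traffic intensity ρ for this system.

Server utilization: ρ = λ/μ
ρ = 5.0/7.2 = 0.6944
The server is busy 69.44% of the time.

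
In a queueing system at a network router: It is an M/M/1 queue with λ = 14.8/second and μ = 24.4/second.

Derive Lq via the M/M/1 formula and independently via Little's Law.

Method 1 (direct): Lq = λ²/(μ(μ-λ)) = 219.04/(24.4 × 9.60) = 0.9351

Method 2 (Little's Law):
W = 1/(μ-λ) = 1/9.60 = 0.104167
Wq = W - 1/μ = 0.104167 - 0.0409836 = 0.06318
Lq = λWq = 14.8 × 0.06318 = 0.9351 ✔ (matches Method 1)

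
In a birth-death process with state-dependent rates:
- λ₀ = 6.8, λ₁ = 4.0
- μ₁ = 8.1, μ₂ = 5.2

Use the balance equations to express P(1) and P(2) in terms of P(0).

Balance equations:
State 0: λ₀P₀ = μ₁P₁ → P₁ = (λ₀/μ₁)P₀ = (6.8/8.1)P₀ = 0.8395P₀
State 1: P₂ = (λ₀λ₁)/(μ₁μ₂)P₀ = (6.8×4.0)/(8.1×5.2)P₀ = 0.6458P₀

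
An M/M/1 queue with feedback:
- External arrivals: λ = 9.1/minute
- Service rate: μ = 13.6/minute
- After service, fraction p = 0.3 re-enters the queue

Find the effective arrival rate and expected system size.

Effective arrival rate: λ_eff = λ/(1-p) = 9.1/(1-0.3) = 9.1/0.70 = 13.0000
ρ = λ_eff/μ = 13.0000/13.6 = 0.9558824
L = ρ/(1-ρ) = 0.9558824/(1-0.9558824) = 21.6667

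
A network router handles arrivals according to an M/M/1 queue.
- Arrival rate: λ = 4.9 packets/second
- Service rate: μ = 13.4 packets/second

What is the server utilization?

Server utilization: ρ = λ/μ
ρ = 4.9/13.4 = 0.3657
The server is busy 36.57% of the time.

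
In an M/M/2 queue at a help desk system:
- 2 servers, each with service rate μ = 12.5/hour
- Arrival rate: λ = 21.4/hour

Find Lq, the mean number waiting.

Traffic intensity: ρ = λ/(cμ) = 21.4/(2×12.5) = 0.8560
Since ρ = 0.8560 < 1, system is stable.
Offered load a = λ/μ = cρ = 21.4/12.5 = 1.7120
P₀ = [ Σₙ₌₀^1 aⁿ/n! + a^2/(2!(1-ρ)) ]⁻¹
Σ = a^0/0! + a^1/1! = 1.0000 + 1.7120 = 2.7120
a^2/(2!(1-ρ)) = 2.93094/(2 × 0.144000) = 10.1769
P₀ = 1/(2.7120 + 10.1769) = 0.07759
Lq = P₀·a^2·ρ / (2!(1-ρ)²) = 0.07758621 × 2.930944 × 0.8560000 / (2 × 0.02073600) = 4.6937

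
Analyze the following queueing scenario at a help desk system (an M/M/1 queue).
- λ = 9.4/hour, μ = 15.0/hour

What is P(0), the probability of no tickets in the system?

ρ = λ/μ = 9.4/15.0 = 0.6267
P(0) = 1 - ρ = 1 - 0.6267 = 0.3733
The server is idle 37.33% of the time.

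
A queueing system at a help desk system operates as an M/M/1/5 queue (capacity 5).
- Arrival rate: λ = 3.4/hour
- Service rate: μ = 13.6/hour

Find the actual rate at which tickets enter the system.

ρ = λ/μ = 3.4/13.6 = 0.2500
P₀ = (1-ρ)/(1-ρ^(K+1)) = (1-0.2500)/(1-0.2500^6) = 0.7500/0.9998 = 0.7502
P_K = P₀×ρ^K = 0.7502 × 0.2500^5 = 0.7502 × 0.0009766 = 0.0007326
λ_eff = λ(1-P_K) = 3.4 × (1 - 0.0007326) = 3.4 × 0.99927 = 3.3975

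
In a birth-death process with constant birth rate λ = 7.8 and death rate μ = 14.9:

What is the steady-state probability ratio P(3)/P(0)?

For constant rates: P(n)/P(0) = (λ/μ)^n
P(3)/P(0) = (7.8/14.9)^3 = 0.5235^3 = 0.1435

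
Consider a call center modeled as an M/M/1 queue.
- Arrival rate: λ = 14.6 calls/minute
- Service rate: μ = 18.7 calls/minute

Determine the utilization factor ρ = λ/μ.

Server utilization: ρ = λ/μ
ρ = 14.6/18.7 = 0.7807
The server is busy 78.07% of the time.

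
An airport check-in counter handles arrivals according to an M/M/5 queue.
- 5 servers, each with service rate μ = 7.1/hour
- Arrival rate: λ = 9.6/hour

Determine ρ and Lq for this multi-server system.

Traffic intensity: ρ = λ/(cμ) = 9.6/(5×7.1) = 0.2704
Since ρ = 0.2704 < 1, system is stable.
Offered load a = λ/μ = cρ = 9.6/7.1 = 1.3521
P₀ = [ Σₙ₌₀^4 aⁿ/n! + a^5/(5!(1-ρ)) ]⁻¹
Σ = a^0/0! + a^1/1! + a^2/2! + a^3/3! + a^4/4! = 1.0000 + 1.3521 + 0.9141 + 0.4120 + 0.1393 = 3.8175
a^5/(5!(1-ρ)) = 4.5192/(120 × 0.7296) = 0.05162
P₀ = 1/(3.8175 + 0.05162) = 0.2585
Lq = P₀·a^5·ρ / (5!(1-ρ)²) = 0.2585 × 4.5192 × 0.2704 / (120 × 0.5323) = 0.004945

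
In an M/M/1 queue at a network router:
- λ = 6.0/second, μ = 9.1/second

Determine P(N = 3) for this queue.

ρ = λ/μ = 6.0/9.1 = 0.6593
P(n) = (1-ρ)ρⁿ
P(3) = (1-0.6593) × 0.6593^3
P(3) = 0.3407 × 0.2866
P(3) = 0.09764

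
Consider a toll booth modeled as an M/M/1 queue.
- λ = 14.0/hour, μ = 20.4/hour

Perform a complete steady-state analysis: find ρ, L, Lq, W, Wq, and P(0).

Step 1: ρ = λ/μ = 14.0/20.4 = 0.6863
Step 2: L = λ/(μ-λ) = 14.0/6.40 = 2.1875
Step 3: Lq = λ²/(μ(μ-λ)) = 196.00/(20.4×6.40) = 1.5012
Step 4: W = 1/(μ-λ) = 1/6.40 = 0.15625
Step 5: Wq = λ/(μ(μ-λ)) = 14.0/(20.4×6.40) = 0.1072
Step 6: P(0) = 1-ρ = 0.3137
Verify: L = λW = 14.0×0.15625 = 2.1875 ✔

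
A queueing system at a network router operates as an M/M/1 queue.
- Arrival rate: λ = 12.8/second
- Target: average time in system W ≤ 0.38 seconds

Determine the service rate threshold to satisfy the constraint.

For M/M/1: W = 1/(μ-λ)
Need W ≤ 0.38, so 1/(μ-λ) ≤ 0.38
μ - λ ≥ 1/0.38 = 2.6316
μ ≥ 12.8 + 2.6316 = 15.4316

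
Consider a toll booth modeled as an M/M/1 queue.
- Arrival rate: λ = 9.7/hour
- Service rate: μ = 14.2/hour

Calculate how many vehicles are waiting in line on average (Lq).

ρ = λ/μ = 9.7/14.2 = 0.6831
For M/M/1: Lq = λ²/(μ(μ-λ))
Lq = 94.09/(14.2 × 4.50)
Lq = 1.4725 vehicles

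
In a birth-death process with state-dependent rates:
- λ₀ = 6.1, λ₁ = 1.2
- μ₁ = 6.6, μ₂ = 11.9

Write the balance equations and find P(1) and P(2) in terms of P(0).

Balance equations:
State 0: λ₀P₀ = μ₁P₁ → P₁ = (λ₀/μ₁)P₀ = (6.1/6.6)P₀ = 0.9242P₀
State 1: P₂ = (λ₀λ₁)/(μ₁μ₂)P₀ = (6.1×1.2)/(6.6×11.9)P₀ = 0.09320P₀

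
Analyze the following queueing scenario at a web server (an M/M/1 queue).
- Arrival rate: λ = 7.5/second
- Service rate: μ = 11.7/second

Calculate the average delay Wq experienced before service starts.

First, compute utilization: ρ = λ/μ = 7.5/11.7 = 0.6410
For M/M/1: Wq = λ/(μ(μ-λ))
Wq = 7.5/(11.7 × (11.7-7.5))
Wq = 7.5/(11.7 × 4.20)
Wq = 0.1526 seconds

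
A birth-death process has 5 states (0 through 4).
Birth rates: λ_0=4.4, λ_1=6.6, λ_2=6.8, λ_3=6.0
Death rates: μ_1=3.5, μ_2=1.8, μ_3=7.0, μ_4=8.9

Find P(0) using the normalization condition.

Ratios P(n)/P(0) = (λ₀···λₙ₋₁)/(μ₁···μₙ):
P(1)/P(0) = (4.4)/(3.5) = 1.2571
P(2)/P(0) = (4.4×6.6)/(3.5×1.8) = 4.6095
P(3)/P(0) = (4.4×6.6×6.8)/(3.5×1.8×7.0) = 4.4778
P(4)/P(0) = (4.4×6.6×6.8×6.0)/(3.5×1.8×7.0×8.9) = 3.0188

Normalization: ∑ P(n) = 1
P(0) × (1.0000 + 1.2571 + 4.6095 + 4.4778 + 3.0188) = 1
P(0) × 14.3632 = 1
P(0) = 1/14.3632 = 0.06962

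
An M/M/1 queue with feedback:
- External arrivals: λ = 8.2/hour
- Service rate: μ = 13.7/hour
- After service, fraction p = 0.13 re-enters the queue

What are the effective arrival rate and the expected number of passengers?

Effective arrival rate: λ_eff = λ/(1-p) = 8.2/(1-0.13) = 8.2/0.87 = 9.4253
ρ = λ_eff/μ = 9.4253/13.7 = 0.68798
L = ρ/(1-ρ) = 0.68798/(1-0.68798) = 2.2049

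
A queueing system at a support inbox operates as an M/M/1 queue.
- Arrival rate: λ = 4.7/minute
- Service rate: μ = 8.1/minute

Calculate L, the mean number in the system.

ρ = λ/μ = 4.7/8.1 = 0.5802
For M/M/1: L = λ/(μ-λ)
L = 4.7/(8.1-4.7) = 4.7/3.40
L = 1.3824 emails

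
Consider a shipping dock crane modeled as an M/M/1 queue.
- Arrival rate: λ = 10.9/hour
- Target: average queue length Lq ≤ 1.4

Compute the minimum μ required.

For M/M/1: Lq = λ²/(μ(μ-λ))
Need Lq ≤ 1.4, i.e. μ(μ-λ) ≥ λ²/1.4
μ² - 10.9μ - 118.81/1.4 ≥ 0  →  μ² - 10.9μ - 84.864286 ≥ 0
Quadratic formula (positive root): μ = [λ + √(λ² + 4×84.864286)]/2
Discriminant: 118.81 + 4×84.864286 = 458.2671, √458.2671 = 21.4072
μ ≥ (10.9 + 21.4072)/2 = 16.1536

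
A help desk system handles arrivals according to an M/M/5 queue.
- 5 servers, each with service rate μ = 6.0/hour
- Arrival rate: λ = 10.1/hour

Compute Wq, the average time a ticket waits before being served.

Traffic intensity: ρ = λ/(cμ) = 10.1/(5×6.0) = 0.3367
Since ρ = 0.3367 < 1, system is stable.
Offered load a = λ/μ = cρ = 10.1/6.0 = 1.6833
P₀ = [ Σₙ₌₀^4 aⁿ/n! + a^5/(5!(1-ρ)) ]⁻¹
Σ = a^0/0! + a^1/1! + a^2/2! + a^3/3! + a^4/4! = 1.0000 + 1.6833 + 1.4168 + 0.7950 + 0.3346 = 5.2297
a^5/(5!(1-ρ)) = 13.5161/(120 × 0.6633) = 0.1698
P₀ = 1/(5.2297 + 0.1698) = 0.1852
Lq = P₀·a^5·ρ / (5!(1-ρ)²) = 0.1852 × 13.5161 × 0.3367 / (120 × 0.4400) = 0.01596
Wq = Lq/λ = 0.01596/10.1 = 0.001580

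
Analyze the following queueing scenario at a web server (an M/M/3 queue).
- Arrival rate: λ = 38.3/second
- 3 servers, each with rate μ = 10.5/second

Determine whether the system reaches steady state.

Stability requires ρ = λ/(cμ) < 1
ρ = 38.3/(3 × 10.5) = 38.3/31.50 = 1.2159
Since 1.2159 ≥ 1, the system is UNSTABLE.
Need c > λ/μ = 38.3/10.5 = 3.65.
Minimum servers needed: c = 4.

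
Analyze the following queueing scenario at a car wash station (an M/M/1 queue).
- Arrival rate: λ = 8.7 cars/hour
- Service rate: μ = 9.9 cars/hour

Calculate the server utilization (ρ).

Server utilization: ρ = λ/μ
ρ = 8.7/9.9 = 0.8788
The server is busy 87.88% of the time.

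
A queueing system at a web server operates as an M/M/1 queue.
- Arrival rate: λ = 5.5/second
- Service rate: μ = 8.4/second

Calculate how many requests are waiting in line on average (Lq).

ρ = λ/μ = 5.5/8.4 = 0.6548
For M/M/1: Lq = λ²/(μ(μ-λ))
Lq = 30.25/(8.4 × 2.90)
Lq = 1.2418 requests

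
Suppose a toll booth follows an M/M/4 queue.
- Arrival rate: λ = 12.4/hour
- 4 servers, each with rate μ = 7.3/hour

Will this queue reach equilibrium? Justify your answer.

Stability requires ρ = λ/(cμ) < 1
ρ = 12.4/(4 × 7.3) = 12.4/29.20 = 0.4247
Since 0.4247 < 1, the system is STABLE.
The servers are busy 42.47% of the time.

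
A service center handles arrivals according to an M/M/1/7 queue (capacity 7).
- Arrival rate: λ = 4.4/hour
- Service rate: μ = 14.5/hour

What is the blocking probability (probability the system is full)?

ρ = λ/μ = 4.4/14.5 = 0.30345
P₀ = (1-ρ)/(1-ρ^(K+1)) = (1-0.30345)/(1-0.30345^8) = 0.69655/0.99993 = 0.6966
P_K = P₀×ρ^K = 0.6966 × 0.30345^7 = 0.6966 × 0.0002369 = 0.0001650
Blocking probability = 0.01650%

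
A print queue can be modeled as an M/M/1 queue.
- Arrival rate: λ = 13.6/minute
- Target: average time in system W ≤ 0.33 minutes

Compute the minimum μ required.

For M/M/1: W = 1/(μ-λ)
Need W ≤ 0.33, so 1/(μ-λ) ≤ 0.33
μ - λ ≥ 1/0.33 = 3.0303
μ ≥ 13.6 + 3.0303 = 16.6303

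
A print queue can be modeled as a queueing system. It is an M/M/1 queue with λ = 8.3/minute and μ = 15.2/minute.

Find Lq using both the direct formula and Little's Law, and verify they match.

Method 1 (direct): Lq = λ²/(μ(μ-λ)) = 68.89/(15.2 × 6.90) = 0.6568

Method 2 (Little's Law):
W = 1/(μ-λ) = 1/6.90 = 0.1449275
Wq = W - 1/μ = 0.1449275 - 0.06578947 = 0.079138
Lq = λWq = 8.3 × 0.079138 = 0.6568 ✔ (matches Method 1)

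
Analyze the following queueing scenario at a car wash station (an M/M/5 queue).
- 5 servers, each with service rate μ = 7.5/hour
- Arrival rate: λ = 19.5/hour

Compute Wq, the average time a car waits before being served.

Traffic intensity: ρ = λ/(cμ) = 19.5/(5×7.5) = 0.5200
Since ρ = 0.5200 < 1, system is stable.
Offered load a = λ/μ = cρ = 19.5/7.5 = 2.6000
P₀ = [ Σₙ₌₀^4 aⁿ/n! + a^5/(5!(1-ρ)) ]⁻¹
Σ = a^0/0! + a^1/1! + a^2/2! + a^3/3! + a^4/4! = 1.0000 + 2.6000 + 3.3800 + 2.9293 + 1.9041 = 11.8134
a^5/(5!(1-ρ)) = 118.8138/(120 × 0.4800) = 2.0627
P₀ = 1/(11.8134 + 2.0627) = 0.07207
Lq = P₀·a^5·ρ / (5!(1-ρ)²) = 0.072066 × 118.8138 × 0.52000 / (120 × 0.23040) = 0.1610
Wq = Lq/λ = 0.161041/19.5 = 0.008259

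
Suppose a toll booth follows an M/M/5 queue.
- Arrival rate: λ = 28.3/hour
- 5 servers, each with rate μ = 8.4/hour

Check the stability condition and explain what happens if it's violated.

Stability requires ρ = λ/(cμ) < 1
ρ = 28.3/(5 × 8.4) = 28.3/42.00 = 0.6738
Since 0.6738 < 1, the system is STABLE.
The servers are busy 67.38% of the time.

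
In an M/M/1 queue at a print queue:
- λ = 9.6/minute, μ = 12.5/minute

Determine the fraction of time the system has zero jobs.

ρ = λ/μ = 9.6/12.5 = 0.7680
P(0) = 1 - ρ = 1 - 0.7680 = 0.2320
The server is idle 23.20% of the time.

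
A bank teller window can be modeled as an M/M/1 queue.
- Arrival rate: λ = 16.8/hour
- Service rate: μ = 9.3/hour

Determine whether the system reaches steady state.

Stability requires ρ = λ/(cμ) < 1
ρ = 16.8/(1 × 9.3) = 16.8/9.30 = 1.8065
Since 1.8065 ≥ 1, the system is UNSTABLE.
Queue grows without bound. Need μ > λ = 16.8.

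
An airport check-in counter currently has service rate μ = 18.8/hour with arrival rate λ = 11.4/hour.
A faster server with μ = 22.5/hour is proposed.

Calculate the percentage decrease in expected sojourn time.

System 1: ρ₁ = 11.4/18.8 = 0.6064, W₁ = 1/(18.8-11.4) = 0.135135
System 2: ρ₂ = 11.4/22.5 = 0.5067, W₂ = 1/(22.5-11.4) = 0.0900901
Improvement: (W₁-W₂)/W₁ = (0.135135-0.0900901)/0.135135 = 33.33%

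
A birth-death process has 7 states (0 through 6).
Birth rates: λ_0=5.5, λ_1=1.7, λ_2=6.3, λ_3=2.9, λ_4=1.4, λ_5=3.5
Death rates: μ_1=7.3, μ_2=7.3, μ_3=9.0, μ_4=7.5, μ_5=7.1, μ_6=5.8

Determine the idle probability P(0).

Ratios P(n)/P(0) = (λ₀···λₙ₋₁)/(μ₁···μₙ):
P(1)/P(0) = (5.5)/(7.3) = 0.7534
P(2)/P(0) = (5.5×1.7)/(7.3×7.3) = 0.1755
P(3)/P(0) = (5.5×1.7×6.3)/(7.3×7.3×9.0) = 0.1228
P(4)/P(0) = (5.5×1.7×6.3×2.9)/(7.3×7.3×9.0×7.5) = 0.04749
P(5)/P(0) = (5.5×1.7×6.3×2.9×1.4)/(7.3×7.3×9.0×7.5×7.1) = 0.009364
P(6)/P(0) = (5.5×1.7×6.3×2.9×1.4×3.5)/(7.3×7.3×9.0×7.5×7.1×5.8) = 0.005651

Normalization: ∑ P(n) = 1
P(0) × (1.0000 + 0.7534 + 0.1755 + 0.1228 + 0.04749 + 0.009364 + 0.005651) = 1
P(0) × 2.1142 = 1
P(0) = 1/2.1142 = 0.4730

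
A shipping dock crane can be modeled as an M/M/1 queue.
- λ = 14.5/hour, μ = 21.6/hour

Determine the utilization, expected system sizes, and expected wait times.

Step 1: ρ = λ/μ = 14.5/21.6 = 0.6713
Step 2: L = λ/(μ-λ) = 14.5/7.10 = 2.0423
Step 3: Lq = λ²/(μ(μ-λ)) = 210.25/(21.6×7.10) = 1.3710
Step 4: W = 1/(μ-λ) = 1/7.10 = 0.14085
Step 5: Wq = λ/(μ(μ-λ)) = 14.5/(21.6×7.10) = 0.09455
Step 6: P(0) = 1-ρ = 0.3287
Verify: L = λW = 14.5×0.14085 = 2.0423 ✔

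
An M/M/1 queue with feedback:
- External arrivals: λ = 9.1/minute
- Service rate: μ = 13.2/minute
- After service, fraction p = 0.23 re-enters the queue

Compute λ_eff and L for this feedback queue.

Effective arrival rate: λ_eff = λ/(1-p) = 9.1/(1-0.23) = 9.1/0.77 = 11.81818
ρ = λ_eff/μ = 11.81818/13.2 = 0.895317
L = ρ/(1-ρ) = 0.895317/(1-0.895317) = 8.5526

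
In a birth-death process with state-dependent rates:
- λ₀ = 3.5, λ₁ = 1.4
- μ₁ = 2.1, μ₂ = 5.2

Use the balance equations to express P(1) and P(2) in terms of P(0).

Balance equations:
State 0: λ₀P₀ = μ₁P₁ → P₁ = (λ₀/μ₁)P₀ = (3.5/2.1)P₀ = 1.6667P₀
State 1: P₂ = (λ₀λ₁)/(μ₁μ₂)P₀ = (3.5×1.4)/(2.1×5.2)P₀ = 0.4487P₀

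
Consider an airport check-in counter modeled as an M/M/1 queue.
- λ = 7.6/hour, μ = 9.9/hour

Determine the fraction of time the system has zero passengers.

ρ = λ/μ = 7.6/9.9 = 0.7677
P(0) = 1 - ρ = 1 - 0.7677 = 0.2323
The server is idle 23.23% of the time.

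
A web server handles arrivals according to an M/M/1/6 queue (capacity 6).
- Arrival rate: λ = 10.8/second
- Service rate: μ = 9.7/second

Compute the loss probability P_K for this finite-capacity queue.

ρ = λ/μ = 10.8/9.7 = 1.1134
P₀ = (1-ρ)/(1-ρ^(K+1)) = (1-1.1134)/(1-1.1134^7) = -0.1134/-1.1211 = 0.1012
P_K = P₀×ρ^K = 0.10115 × 1.1134^6 = 0.10115 × 1.9051 = 0.1927
Blocking probability = 19.27%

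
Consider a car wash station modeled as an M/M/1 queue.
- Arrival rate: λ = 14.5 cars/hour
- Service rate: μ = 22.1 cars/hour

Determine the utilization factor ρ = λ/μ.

Server utilization: ρ = λ/μ
ρ = 14.5/22.1 = 0.6561
The server is busy 65.61% of the time.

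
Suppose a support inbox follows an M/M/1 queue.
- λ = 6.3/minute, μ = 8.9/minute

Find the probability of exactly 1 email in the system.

ρ = λ/μ = 6.3/8.9 = 0.7079
P(n) = (1-ρ)ρⁿ
P(1) = (1-0.7079) × 0.7079^1
P(1) = 0.2921 × 0.7079
P(1) = 0.2068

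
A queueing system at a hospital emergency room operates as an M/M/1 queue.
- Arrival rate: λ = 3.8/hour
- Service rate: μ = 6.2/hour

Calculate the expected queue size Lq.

ρ = λ/μ = 3.8/6.2 = 0.6129
For M/M/1: Lq = λ²/(μ(μ-λ))
Lq = 14.44/(6.2 × 2.40)
Lq = 0.9704 patients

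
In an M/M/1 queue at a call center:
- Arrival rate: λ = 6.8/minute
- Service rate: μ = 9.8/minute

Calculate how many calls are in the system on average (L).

ρ = λ/μ = 6.8/9.8 = 0.6939
For M/M/1: L = λ/(μ-λ)
L = 6.8/(9.8-6.8) = 6.8/3.00
L = 2.2667 calls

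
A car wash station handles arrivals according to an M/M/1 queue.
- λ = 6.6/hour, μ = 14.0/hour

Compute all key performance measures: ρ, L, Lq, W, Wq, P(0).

Step 1: ρ = λ/μ = 6.6/14.0 = 0.4714
Step 2: L = λ/(μ-λ) = 6.6/7.40 = 0.8919
Step 3: Lq = λ²/(μ(μ-λ)) = 43.56/(14.0×7.40) = 0.4205
Step 4: W = 1/(μ-λ) = 1/7.40 = 0.13514
Step 5: Wq = λ/(μ(μ-λ)) = 6.6/(14.0×7.40) = 0.06371
Step 6: P(0) = 1-ρ = 0.5286
Verify: L = λW = 6.6×0.13514 = 0.8919 ✔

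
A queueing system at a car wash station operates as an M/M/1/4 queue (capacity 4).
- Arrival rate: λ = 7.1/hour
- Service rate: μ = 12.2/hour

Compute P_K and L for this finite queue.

ρ = λ/μ = 7.1/12.2 = 0.58197
P₀ = (1-ρ)/(1-ρ^(K+1)) = (1-0.58197)/(1-0.58197^5) = 0.4180/0.9332 = 0.4479
P_K = P₀×ρ^K = 0.44793 × 0.58197^4 = 0.44793 × 0.11471 = 0.05138
Blocking probability P_4 = 0.05138 (5.14%)
L = ρ[1 - (K+1)ρ^K + Kρ^(K+1)] / [(1-ρ)(1-ρ^(K+1))]
L = 0.58197 × (1 - 5×0.11471 + 4×0.066758) / ((1 - 0.58197) × (1 - 0.066758)) = 1.0345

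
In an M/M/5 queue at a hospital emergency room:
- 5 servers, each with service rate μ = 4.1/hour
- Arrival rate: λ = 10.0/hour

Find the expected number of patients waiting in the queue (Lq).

Traffic intensity: ρ = λ/(cμ) = 10.0/(5×4.1) = 0.4878
Since ρ = 0.4878 < 1, system is stable.
Offered load a = λ/μ = cρ = 10.0/4.1 = 2.4390
P₀ = [ Σₙ₌₀^4 aⁿ/n! + a^5/(5!(1-ρ)) ]⁻¹
Σ = a^0/0! + a^1/1! + a^2/2! + a^3/3! + a^4/4! = 1.00000 + 2.43902 + 2.97442 + 2.41823 + 1.47453 = 10.3062
a^5/(5!(1-ρ)) = 86.3139/(120 × 0.5122) = 1.4043
P₀ = 1/(10.3062 + 1.4043) = 0.08539
Lq = P₀·a^5·ρ / (5!(1-ρ)²) = 0.08539 × 86.3139 × 0.4878 / (120 × 0.2623) = 0.1142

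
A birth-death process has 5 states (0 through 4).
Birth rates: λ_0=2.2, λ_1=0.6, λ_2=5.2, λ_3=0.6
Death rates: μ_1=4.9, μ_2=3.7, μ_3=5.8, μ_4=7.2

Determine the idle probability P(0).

Ratios P(n)/P(0) = (λ₀···λₙ₋₁)/(μ₁···μₙ):
P(1)/P(0) = (2.2)/(4.9) = 0.4490
P(2)/P(0) = (2.2×0.6)/(4.9×3.7) = 0.07281
P(3)/P(0) = (2.2×0.6×5.2)/(4.9×3.7×5.8) = 0.06528
P(4)/P(0) = (2.2×0.6×5.2×0.6)/(4.9×3.7×5.8×7.2) = 0.005440

Normalization: ∑ P(n) = 1
P(0) × (1.0000 + 0.4490 + 0.07281 + 0.06528 + 0.005440) = 1
P(0) × 1.5925 = 1
P(0) = 1/1.5925 = 0.6279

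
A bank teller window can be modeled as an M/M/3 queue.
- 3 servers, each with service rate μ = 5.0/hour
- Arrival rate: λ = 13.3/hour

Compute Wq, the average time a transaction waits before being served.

Traffic intensity: ρ = λ/(cμ) = 13.3/(3×5.0) = 0.8867
Since ρ = 0.8867 < 1, system is stable.
Offered load a = λ/μ = cρ = 13.3/5.0 = 2.6600
P₀ = [ Σₙ₌₀^2 aⁿ/n! + a^3/(3!(1-ρ)) ]⁻¹
Σ = a^0/0! + a^1/1! + a^2/2! = 1.0000 + 2.6600 + 3.5378 = 7.1978
a^3/(3!(1-ρ)) = 18.82110/(6 × 0.1133333) = 27.6781
P₀ = 1/(7.1978 + 27.6781) = 0.02867
Lq = P₀·a^3·ρ / (3!(1-ρ)²) = 0.0286731 × 18.8211 × 0.886667 / (6 × 0.0128444) = 6.2089
Wq = Lq/λ = 6.2089/13.3 = 0.4668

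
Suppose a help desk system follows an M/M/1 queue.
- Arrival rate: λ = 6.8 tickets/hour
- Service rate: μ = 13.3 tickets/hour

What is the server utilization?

Server utilization: ρ = λ/μ
ρ = 6.8/13.3 = 0.5113
The server is busy 51.13% of the time.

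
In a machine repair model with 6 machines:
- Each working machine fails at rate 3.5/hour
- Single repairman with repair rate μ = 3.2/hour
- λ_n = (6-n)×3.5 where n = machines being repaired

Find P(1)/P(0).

P(1)/P(0) = ∏_{i=0}^{1-1} λ_i/μ_{i+1}
= (6-0)×3.5/3.2
= 6.5625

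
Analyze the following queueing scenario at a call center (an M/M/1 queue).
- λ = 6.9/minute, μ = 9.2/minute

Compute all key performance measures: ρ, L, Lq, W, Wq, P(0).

Step 1: ρ = λ/μ = 6.9/9.2 = 0.7500
Step 2: L = λ/(μ-λ) = 6.9/2.30 = 3.0000
Step 3: Lq = λ²/(μ(μ-λ)) = 47.61/(9.2×2.30) = 2.2500
Step 4: W = 1/(μ-λ) = 1/2.30 = 0.43478
Step 5: Wq = λ/(μ(μ-λ)) = 6.9/(9.2×2.30) = 0.3261
Step 6: P(0) = 1-ρ = 0.2500
Verify: L = λW = 6.9×0.43478 = 3.0000 ✔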